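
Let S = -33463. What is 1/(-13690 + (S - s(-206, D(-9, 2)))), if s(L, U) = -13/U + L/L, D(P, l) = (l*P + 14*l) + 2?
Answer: -12/565835 ≈ -2.1208e-5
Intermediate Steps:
D(P, l) = 2 + 14*l + P*l (D(P, l) = (P*l + 14*l) + 2 = (14*l + P*l) + 2 = 2 + 14*l + P*l)
s(L, U) = 1 - 13/U (s(L, U) = -13/U + 1 = 1 - 13/U)
1/(-13690 + (S - s(-206, D(-9, 2)))) = 1/(-13690 + (-33463 - (-13 + (2 + 14*2 - 9*2))/(2 + 14*2 - 9*2))) = 1/(-13690 + (-33463 - (-13 + (2 + 28 - 18))/(2 + 28 - 18))) = 1/(-13690 + (-33463 - (-13 + 12)/12)) = 1/(-13690 + (-33463 - (-1)/12)) = 1/(-13690 + (-33463 - 1*(-1/12))) = 1/(-13690 + (-33463 + 1/12)) = 1/(-13690 - 401555/12) = 1/(-565835/12) = -12/565835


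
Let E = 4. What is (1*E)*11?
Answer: 44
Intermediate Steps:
(1*E)*11 = (1*4)*11 = 4*11 = 44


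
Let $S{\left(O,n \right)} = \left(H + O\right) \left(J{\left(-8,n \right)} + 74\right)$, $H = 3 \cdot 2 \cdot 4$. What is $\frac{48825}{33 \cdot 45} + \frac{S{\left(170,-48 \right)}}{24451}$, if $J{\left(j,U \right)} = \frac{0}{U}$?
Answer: $\frac{27003083}{806883} \approx 33.466$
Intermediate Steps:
$J{\left(j,U \right)} = 0$
$H = 24$ ($H = 6 \cdot 4 = 24$)
$S{\left(O,n \right)} = 1776 + 74 O$ ($S{\left(O,n \right)} = \left(24 + O\right) \left(0 + 74\right) = \left(24 + O\right) 74 = 1776 + 74 O$)
$\frac{48825}{33 \cdot 45} + \frac{S{\left(170,-48 \right)}}{24451} = \frac{48825}{33 \cdot 45} + \frac{1776 + 74 \cdot 170}{24451} = \frac{48825}{1485} + \left(1776 + 12580\right) \frac{1}{24451} = 48825 \cdot \frac{1}{1485} + 14356 \cdot \frac{1}{24451} = \frac{1085}{33} + \frac{14356}{24451} = \frac{27003083}{806883}$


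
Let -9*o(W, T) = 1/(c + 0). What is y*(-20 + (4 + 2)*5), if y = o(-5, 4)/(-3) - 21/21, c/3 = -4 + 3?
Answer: -820/81 ≈ -10.123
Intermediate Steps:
c = -3 (c = 3*(-4 + 3) = 3*(-1) = -3)
o(W, T) = 1/27 (o(W, T) = -1/(9*(-3 + 0)) = -1/9/(-3) = -1/9*(-1/3) = 1/27)
y = -82/81 (y = (1/27)/(-3) - 21/21 = (1/27)*(-1/3) - 21*1/21 = -1/81 - 1 = -82/81 ≈ -1.0123)
y*(-20 + (4 + 2)*5) = -82*(-20 + (4 + 2)*5)/81 = -82*(-20 + 6*5)/81 = -82*(-20 + 30)/81 = -82/81*10 = -820/81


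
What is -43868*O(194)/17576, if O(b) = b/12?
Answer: -1063799/26364 ≈ -40.350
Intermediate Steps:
O(b) = b/12 (O(b) = b*(1/12) = b/12)
-43868*O(194)/17576 = -43868/(26³/(((1/12)*194))) = -43868/(17576/(97/6)) = -43868/(17576*(6/97)) = -43868/105456/97 = -43868*97/105456 = -1063799/26364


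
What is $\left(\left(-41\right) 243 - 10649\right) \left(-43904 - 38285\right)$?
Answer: $1694079668$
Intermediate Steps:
$\left(\left(-41\right) 243 - 10649\right) \left(-43904 - 38285\right) = \left(-9963 - 10649\right) \left(-82189\right) = \left(-20612\right) \left(-82189\right) = 1694079668$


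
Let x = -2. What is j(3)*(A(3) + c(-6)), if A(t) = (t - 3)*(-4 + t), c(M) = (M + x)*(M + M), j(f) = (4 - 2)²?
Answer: 384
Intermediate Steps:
j(f) = 4 (j(f) = 2² = 4)
c(M) = 2*M*(-2 + M) (c(M) = (M - 2)*(M + M) = (-2 + M)*(2*M) = 2*M*(-2 + M))
A(t) = (-4 + t)*(-3 + t) (A(t) = (-3 + t)*(-4 + t) = (-4 + t)*(-3 + t))
j(3)*(A(3) + c(-6)) = 4*((12 + 3² - 7*3) + 2*(-6)*(-2 - 6)) = 4*((12 + 9 - 21) + 2*(-6)*(-8)) = 4*(0 + 96) = 4*96 = 384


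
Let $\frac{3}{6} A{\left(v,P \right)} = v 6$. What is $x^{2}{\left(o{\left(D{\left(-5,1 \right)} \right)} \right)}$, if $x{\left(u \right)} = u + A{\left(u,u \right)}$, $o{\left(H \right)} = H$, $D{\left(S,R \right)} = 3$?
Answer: $1521$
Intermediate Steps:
$A{\left(v,P \right)} = 12 v$ ($A{\left(v,P \right)} = 2 v 6 = 2 \cdot 6 v = 12 v$)
$x{\left(u \right)} = 13 u$ ($x{\left(u \right)} = u + 12 u = 13 u$)
$x^{2}{\left(o{\left(D{\left(-5,1 \right)} \right)} \right)} = \left(13 \cdot 3\right)^{2} = 39^{2} = 1521$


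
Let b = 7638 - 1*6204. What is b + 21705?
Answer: 23139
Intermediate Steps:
b = 1434 (b = 7638 - 6204 = 1434)
b + 21705 = 1434 + 21705 = 23139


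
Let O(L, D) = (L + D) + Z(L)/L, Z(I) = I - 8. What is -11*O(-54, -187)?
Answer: 71236/27 ≈ 2638.4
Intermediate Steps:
Z(I) = -8 + I
O(L, D) = D + L + (-8 + L)/L (O(L, D) = (L + D) + (-8 + L)/L = (D + L) + (-8 + L)/L = D + L + (-8 + L)/L)
-11*O(-54, -187) = -11*(1 - 187 - 54 - 8/(-54)) = -11*(1 - 187 - 54 - 8*(-1/54)) = -11*(1 - 187 - 54 + 4/27) = -11*(-6476)/27 = -1*(-71236/27) = 71236/27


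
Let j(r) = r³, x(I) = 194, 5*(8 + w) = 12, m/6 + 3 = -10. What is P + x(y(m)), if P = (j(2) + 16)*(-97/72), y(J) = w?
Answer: 485/3 ≈ 161.67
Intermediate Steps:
m = -78 (m = -18 + 6*(-10) = -18 - 60 = -78)
w = -28/5 (w = -8 + (⅕)*12 = -8 + 12/5 = -28/5 ≈ -5.6000)
y(J) = -28/5
P = -97/3 (P = (2³ + 16)*(-97/72) = (8 + 16)*(-97*1/72) = 24*(-97/72) = -97/3 ≈ -32.333)
P + x(y(m)) = -97/3 + 194 = 485/3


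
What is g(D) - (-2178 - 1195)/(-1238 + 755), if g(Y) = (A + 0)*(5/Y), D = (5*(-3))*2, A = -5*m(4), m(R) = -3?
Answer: -9161/966 ≈ -9.4834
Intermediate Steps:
A = 15 (A = -5*(-3) = 15)
D = -30 (D = -15*2 = -30)
g(Y) = 75/Y (g(Y) = (15 + 0)*(5/Y) = 15*(5/Y) = 75/Y)
g(D) - (-2178 - 1195)/(-1238 + 755) = 75/(-30) - (-2178 - 1195)/(-1238 + 755) = 75*(-1/30) - (-3373)/(-483) = -5/2 - (-3373)*(-1)/483 = -5/2 - 1*3373/483 = -5/2 - 3373/483 = -9161/966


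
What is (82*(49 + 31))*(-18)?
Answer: -118080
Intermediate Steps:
(82*(49 + 31))*(-18) = (82*80)*(-18) = 6560*(-18) = -118080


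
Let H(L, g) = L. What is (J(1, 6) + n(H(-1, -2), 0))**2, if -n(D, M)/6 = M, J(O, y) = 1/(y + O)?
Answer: 1/49 ≈ 0.020408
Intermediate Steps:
J(O, y) = 1/(O + y)
n(D, M) = -6*M
(J(1, 6) + n(H(-1, -2), 0))**2 = (1/(1 + 6) - 6*0)**2 = (1/7 + 0)**2 = (1/7)**2 = 1/49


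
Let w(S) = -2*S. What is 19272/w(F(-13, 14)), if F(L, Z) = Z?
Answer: -4818/7 ≈ -688.29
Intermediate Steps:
19272/w(F(-13, 14)) = 19272/((-2*14)) = 19272/(-28) = 19272*(-1/28) = -4818/7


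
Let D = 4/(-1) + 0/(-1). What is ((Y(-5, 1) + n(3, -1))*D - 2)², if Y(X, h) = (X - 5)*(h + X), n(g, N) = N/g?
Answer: 232324/9 ≈ 25814.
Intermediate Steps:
Y(X, h) = (-5 + X)*(X + h)
D = -4 (D = 4*(-1) + 0*(-1) = -4 + 0 = -4)
((Y(-5, 1) + n(3, -1))*D - 2)² = ((((-5)² - 5*(-5) - 5*1 - 5*1) - 1/3)*(-4) - 2)² = (((25 + 25 - 5 - 5) - 1*⅓)*(-4) - 2)² = ((40 - ⅓)*(-4) - 2)² = ((119/3)*(-4) - 2)² = (-476/3 - 2)² = (-482/3)² = 232324/9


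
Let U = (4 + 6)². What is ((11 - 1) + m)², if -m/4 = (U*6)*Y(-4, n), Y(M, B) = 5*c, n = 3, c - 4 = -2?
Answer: 575520100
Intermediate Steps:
c = 2 (c = 4 - 2 = 2)
U = 100 (U = 10² = 100)
Y(M, B) = 10 (Y(M, B) = 5*2 = 10)
m = -24000 (m = -4*100*6*10 = -2400*10 = -4*6000 = -24000)
((11 - 1) + m)² = ((11 - 1) - 24000)² = (10 - 24000)² = (-23990)² = 575520100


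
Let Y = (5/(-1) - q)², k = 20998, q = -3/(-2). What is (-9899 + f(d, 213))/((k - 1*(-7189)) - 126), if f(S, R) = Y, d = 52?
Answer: -39427/112244 ≈ -0.35126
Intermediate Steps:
q = 3/2 (q = -3*(-½) = 3/2 ≈ 1.5000)
Y = 169/4 (Y = (5/(-1) - 1*3/2)² = (5*(-1) - 3/2)² = (-5 - 3/2)² = (-13/2)² = 169/4 ≈ 42.250)
f(S, R) = 169/4
(-9899 + f(d, 213))/((k - 1*(-7189)) - 126) = (-9899 + 169/4)/((20998 - 1*(-7189)) - 126) = -39427/(4*((20998 + 7189) - 126)) = -39427/(4*(28187 - 126)) = -39427/4/28061 = -39427/4*1/28061 = -39427/112244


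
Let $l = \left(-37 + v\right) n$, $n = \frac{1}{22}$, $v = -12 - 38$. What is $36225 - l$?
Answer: $\frac{797037}{22} \approx 36229.0$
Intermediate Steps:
$v = -50$
$n = \frac{1}{22} \approx 0.045455$
$l = - \frac{87}{22}$ ($l = \left(-37 - 50\right) \frac{1}{22} = \left(-87\right) \frac{1}{22} = - \frac{87}{22} \approx -3.9545$)
$36225 - l = 36225 - - \frac{87}{22} = 36225 + \frac{87}{22} = \frac{797037}{22}$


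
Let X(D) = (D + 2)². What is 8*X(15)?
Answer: 2312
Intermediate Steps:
X(D) = (2 + D)²
8*X(15) = 8*(2 + 15)² = 8*17² = 8*289 = 2312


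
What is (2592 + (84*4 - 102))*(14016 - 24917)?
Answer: -30806226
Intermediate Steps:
(2592 + (84*4 - 102))*(14016 - 24917) = (2592 + (336 - 102))*(-10901) = (2592 + 234)*(-10901) = 2826*(-10901) = -30806226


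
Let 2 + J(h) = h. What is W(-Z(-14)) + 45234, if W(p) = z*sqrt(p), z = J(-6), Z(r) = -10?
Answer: 45234 - 8*sqrt(10) ≈ 45209.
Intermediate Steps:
J(h) = -2 + h
z = -8 (z = -2 - 6 = -8)
W(p) = -8*sqrt(p)
W(-Z(-14)) + 45234 = -8*sqrt(10) + 45234 = 45234 - 8*sqrt(10)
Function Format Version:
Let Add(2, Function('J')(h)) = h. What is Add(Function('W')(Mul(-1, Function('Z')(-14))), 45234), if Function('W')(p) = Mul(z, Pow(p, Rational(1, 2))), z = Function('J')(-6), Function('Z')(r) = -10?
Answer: Add(45234, Mul(-8, Pow(10, Rational(1, 2)))) ≈ 45209.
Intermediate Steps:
Function('J')(h) = Add(-2, h)
z = -8 (z = Add(-2, -6) = -8)
Function('W')(p) = Mul(-8, Pow(p, Rational(1, 2)))
Add(Function('W')(Mul(-1, Function('Z')(-14))), 45234) = Add(Mul(-8, Pow(Mul(-1, -10), Rational(1, 2))), 45234) = Add(Mul(-8, Pow(10, Rational(1, 2))), 45234) = Add(45234, Mul(-8, Pow(10, Rational(1, 2))))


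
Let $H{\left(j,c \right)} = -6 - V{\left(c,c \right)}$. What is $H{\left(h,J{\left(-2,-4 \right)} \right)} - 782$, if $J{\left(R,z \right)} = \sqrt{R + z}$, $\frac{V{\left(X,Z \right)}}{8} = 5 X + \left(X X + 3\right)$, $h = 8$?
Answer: $-764 - 40 i \sqrt{6} \approx -764.0 - 97.98 i$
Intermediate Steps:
$V{\left(X,Z \right)} = 24 + 8 X^{2} + 40 X$ ($V{\left(X,Z \right)} = 8 \left(5 X + \left(X X + 3\right)\right) = 8 \left(5 X + \left(X^{2} + 3\right)\right) = 8 \left(5 X + \left(3 + X^{2}\right)\right) = 8 \left(3 + X^{2} + 5 X\right) = 24 + 8 X^{2} + 40 X$)
$H{\left(j,c \right)} = -30 - 40 c - 8 c^{2}$ ($H{\left(j,c \right)} = -6 - \left(24 + 8 c^{2} + 40 c\right) = -30 - 40 c - 8 c^{2}$)
$H{\left(h,J{\left(-2,-4 \right)} \right)} - 782 = \left(-30 - 40 \sqrt{-2 - 4} - 8 \left(\sqrt{-2 - 4}\right)^{2}\right) - 782 = \left(-30 - 40 \sqrt{-6} - 8 \left(\sqrt{-6}\right)^{2}\right) - 782 = \left(-30 - 40 i \sqrt{6} - 8 \left(i \sqrt{6}\right)^{2}\right) - 782 = \left(-30 - 40 i \sqrt{6} - -48\right) - 782 = \left(-30 - 40 i \sqrt{6} + 48\right) - 782 = \left(18 - 40 i \sqrt{6}\right) - 782 = -764 - 40 i \sqrt{6}$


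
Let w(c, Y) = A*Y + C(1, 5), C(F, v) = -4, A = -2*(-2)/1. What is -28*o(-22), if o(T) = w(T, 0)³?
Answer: 1792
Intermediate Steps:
A = 4 (A = 4*1 = 4)
w(c, Y) = -4 + 4*Y (w(c, Y) = 4*Y - 4 = -4 + 4*Y)
o(T) = -64 (o(T) = (-4 + 4*0)³ = (-4 + 0)³ = (-4)³ = -64)
-28*o(-22) = -28*(-64) = 1792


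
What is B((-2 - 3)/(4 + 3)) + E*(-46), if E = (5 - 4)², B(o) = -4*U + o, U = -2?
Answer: -271/7 ≈ -38.714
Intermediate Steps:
B(o) = 8 + o (B(o) = -4*(-2) + o = 8 + o)
E = 1 (E = 1² = 1)
B((-2 - 3)/(4 + 3)) + E*(-46) = (8 + (-2 - 3)/(4 + 3)) + 1*(-46) = (8 - 5/7) - 46 = 51/7 - 46 = -271/7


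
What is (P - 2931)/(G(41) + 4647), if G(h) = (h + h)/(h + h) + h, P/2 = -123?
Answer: -353/521 ≈ -0.67754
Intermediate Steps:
P = -246 (P = 2*(-123) = -246)
G(h) = 1 + h (G(h) = (2*h)/((2*h)) + h = (2*h)*(1/(2*h)) + h = 1 + h)
(P - 2931)/(G(41) + 4647) = (-246 - 2931)/((1 + 41) + 4647) = -3177/(42 + 4647) = -3177/4689 = -3177*1/4689 = -353/521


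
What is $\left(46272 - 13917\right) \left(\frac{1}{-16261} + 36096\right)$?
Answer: $\frac{18990995514525}{16261} \approx 1.1679 \cdot 10^{9}$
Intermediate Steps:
$\left(46272 - 13917\right) \left(\frac{1}{-16261} + 36096\right) = 32355 \left(- \frac{1}{16261} + 36096\right) = 32355 \cdot \frac{586957055}{16261} = \frac{18990995514525}{16261}$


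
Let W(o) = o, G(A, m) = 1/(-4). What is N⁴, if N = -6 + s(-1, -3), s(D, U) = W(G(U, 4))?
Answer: 390625/256 ≈ 1525.9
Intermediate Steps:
G(A, m) = -¼
s(D, U) = -¼
N = -25/4 (N = -6 - ¼ = -25/4 ≈ -6.2500)
N⁴ = (-25/4)⁴ = 390625/256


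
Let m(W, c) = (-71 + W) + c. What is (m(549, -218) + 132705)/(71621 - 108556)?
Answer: -26593/7387 ≈ -3.6000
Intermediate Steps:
m(W, c) = -71 + W + c
(m(549, -218) + 132705)/(71621 - 108556) = ((-71 + 549 - 218) + 132705)/(71621 - 108556) = (260 + 132705)/(-36935) = 132965*(-1/36935) = -26593/7387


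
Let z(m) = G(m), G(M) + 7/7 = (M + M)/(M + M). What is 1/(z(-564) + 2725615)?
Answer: 1/2725615 ≈ 3.6689e-7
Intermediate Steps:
G(M) = 0 (G(M) = -1 + (M + M)/(M + M) = -1 + (2*M)/((2*M)) = -1 + (2*M)*(1/(2*M)) = -1 + 1 = 0)
z(m) = 0
1/(z(-564) + 2725615) = 1/(0 + 2725615) = 1/2725615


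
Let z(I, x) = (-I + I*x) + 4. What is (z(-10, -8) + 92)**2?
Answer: 34596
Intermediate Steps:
z(I, x) = 4 - I + I*x
(z(-10, -8) + 92)**2 = ((4 - 1*(-10) - 10*(-8)) + 92)**2 = ((4 + 10 + 80) + 92)**2 = (94 + 92)**2 = 186**2 = 34596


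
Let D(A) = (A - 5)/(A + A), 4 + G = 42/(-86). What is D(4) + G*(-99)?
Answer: 152813/344 ≈ 444.22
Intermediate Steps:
G = -193/43 (G = -4 + 42/(-86) = -4 + 42*(-1/86) = -4 - 21/43 = -193/43 ≈ -4.4884)
D(A) = (-5 + A)/(2*A) (D(A) = (-5 + A)/((2*A)) = (-5 + A)*(1/(2*A)) = (-5 + A)/(2*A))
D(4) + G*(-99) = (1/2)*(-5 + 4)/4 - 193/43*(-99) = (1/2)*(1/4)*(-1) + 19107/43 = -1/8 + 19107/43 = 152813/344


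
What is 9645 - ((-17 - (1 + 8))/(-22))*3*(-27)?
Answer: 107148/11 ≈ 9740.7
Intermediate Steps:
9645 - ((-17 - (1 + 8))/(-22))*3*(-27) = 9645 - ((-17 - 1*9)*(-1/22))*3*(-27) = 9645 - ((-17 - 9)*(-1/22))*3*(-27) = 9645 - -26*(-1/22)*3*(-27) = 9645 - (13/11)*3*(-27) = 9645 - 39*(-27)/11 = 9645 - 1*(-1053/11) = 9645 + 1053/11 = 107148/11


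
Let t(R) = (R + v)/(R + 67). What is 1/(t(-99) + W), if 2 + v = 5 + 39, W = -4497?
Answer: -32/143847 ≈ -0.00022246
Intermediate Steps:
v = 42 (v = -2 + (5 + 39) = -2 + 44 = 42)
t(R) = (42 + R)/(67 + R) (t(R) = (R + 42)/(R + 67) = (42 + R)/(67 + R))
1/(t(-99) + W) = 1/((42 - 99)/(67 - 99) - 4497) = 1/(-57/(-32) - 4497) = 1/(-1/32*(-57) - 4497) = 1/(57/32 - 4497) = 1/(-143847/32) = -32/143847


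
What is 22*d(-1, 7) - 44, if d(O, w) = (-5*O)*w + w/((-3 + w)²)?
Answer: 5885/8 ≈ 735.63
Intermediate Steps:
d(O, w) = w/(-3 + w)² - 5*O*w (d(O, w) = -5*O*w + w/(-3 + w)² = w/(-3 + w)² - 5*O*w)
22*d(-1, 7) - 44 = 22*(7/(-3 + 7)² - 5*(-1)*7) - 44 = 22*(7/4² + 35) - 44 = 22*(7*(1/16) + 35) - 44 = 22*(7/16 + 35) - 44 = 22*(567/16) - 44 = 6237/8 - 44 = 5885/8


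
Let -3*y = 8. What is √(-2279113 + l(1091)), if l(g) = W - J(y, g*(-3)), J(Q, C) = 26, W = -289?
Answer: 2*I*√569857 ≈ 1509.8*I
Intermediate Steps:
y = -8/3 (y = -⅓*8 = -8/3 ≈ -2.6667)
l(g) = -315 (l(g) = -289 - 1*26 = -289 - 26 = -315)
√(-2279113 + l(1091)) = √(-2279113 - 315) = √(-2279428) = 2*I*√569857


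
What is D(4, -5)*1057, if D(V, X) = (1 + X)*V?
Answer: -16912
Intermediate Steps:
D(V, X) = V*(1 + X)
D(4, -5)*1057 = (4*(1 - 5))*1057 = (4*(-4))*1057 = -16*1057 = -16912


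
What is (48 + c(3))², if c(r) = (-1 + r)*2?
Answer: 2704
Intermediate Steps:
c(r) = -2 + 2*r
(48 + c(3))² = (48 + (-2 + 2*3))² = (48 + (-2 + 6))² = (48 + 4)² = 52² = 2704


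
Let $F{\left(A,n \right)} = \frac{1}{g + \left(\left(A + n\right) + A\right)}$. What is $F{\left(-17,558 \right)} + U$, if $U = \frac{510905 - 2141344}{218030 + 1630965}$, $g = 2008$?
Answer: $- \frac{4126422553}{4681655340} \approx -0.8814$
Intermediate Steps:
$F{\left(A,n \right)} = \frac{1}{2008 + n + 2 A}$ ($F{\left(A,n \right)} = \frac{1}{2008 + \left(\left(A + n\right) + A\right)} = \frac{1}{2008 + \left(n + 2 A\right)} = \frac{1}{2008 + n + 2 A}$)
$U = - \frac{1630439}{1848995} \approx -0.8818$
$F{\left(-17,558 \right)} + U = \frac{1}{2008 + 558 + 2 \left(-17\right)} - \frac{1630439}{1848995} = \frac{1}{2008 + 558 - 34} - \frac{1630439}{1848995} = \frac{1}{2532} - \frac{1630439}{1848995} = - \frac{4126422553}{4681655340}$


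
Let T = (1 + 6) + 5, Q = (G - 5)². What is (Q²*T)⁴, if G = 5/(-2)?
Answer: 532041076812744140625/256 ≈ 2.0783e+18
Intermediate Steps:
G = -5/2 (G = 5*(-½) = -5/2 ≈ -2.5000)
Q = 225/4 (Q = (-5/2 - 5)² = (-15/2)² = 225/4 ≈ 56.250)
T = 12 (T = 7 + 5 = 12)
(Q²*T)⁴ = ((225/4)²*12)⁴ = ((50625/16)*12)⁴ = (151875/4)⁴ = 532041076812744140625/256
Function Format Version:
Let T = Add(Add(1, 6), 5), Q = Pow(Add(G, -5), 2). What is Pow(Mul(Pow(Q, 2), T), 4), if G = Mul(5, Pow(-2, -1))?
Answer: Rational(532041076812744140625, 256) ≈ 2.0783e+18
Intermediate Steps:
G = Rational(-5, 2) (G = Mul(5, Rational(-1, 2)) = Rational(-5, 2) ≈ -2.5000)
Q = Rational(225, 4) (Q = Pow(Add(Rational(-5, 2), -5), 2) = Pow(Rational(-15, 2), 2) = Rational(225, 4) ≈ 56.250)
T = 12 (T = Add(7, 5) = 12)
Pow(Mul(Pow(Q, 2), T), 4) = Pow(Mul(Pow(Rational(225, 4), 2), 12), 4) = Pow(Mul(Rational(50625, 16), 12), 4) = Pow(Rational(151875, 4), 4) = Rational(532041076812744140625, 256)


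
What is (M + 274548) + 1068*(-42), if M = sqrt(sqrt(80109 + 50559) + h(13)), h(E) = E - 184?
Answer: 229692 + sqrt(-171 + 2*sqrt(32667)) ≈ 2.2971e+5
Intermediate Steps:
h(E) = -184 + E
M = sqrt(-171 + 2*sqrt(32667)) (M = sqrt(sqrt(80109 + 50559) + (-184 + 13)) = sqrt(sqrt(130668) - 171) = sqrt(2*sqrt(32667) - 171) = sqrt(-171 + 2*sqrt(32667)) ≈ 13.801)
(M + 274548) + 1068*(-42) = (sqrt(-171 + 2*sqrt(32667)) + 274548) + 1068*(-42) = (274548 + sqrt(-171 + 2*sqrt(32667))) - 44856 = 229692 + sqrt(-171 + 2*sqrt(32667))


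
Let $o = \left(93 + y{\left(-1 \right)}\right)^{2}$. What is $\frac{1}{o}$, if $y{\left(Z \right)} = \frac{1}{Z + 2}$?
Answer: $\frac{1}{8836} \approx 0.00011317$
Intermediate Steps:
$y{\left(Z \right)} = \frac{1}{2 + Z}$
$o = 8836$ ($o = \left(93 + \frac{1}{2 - 1}\right)^{2} = \left(93 + 1^{-1}\right)^{2} = \left(93 + 1\right)^{2} = 94^{2} = 8836$)
$\frac{1}{o} = \frac{1}{8836}$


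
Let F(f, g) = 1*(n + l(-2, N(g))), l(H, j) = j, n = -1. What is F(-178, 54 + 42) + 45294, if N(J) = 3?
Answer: 45296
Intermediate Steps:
F(f, g) = 2 (F(f, g) = 1*(-1 + 3) = 1*2 = 2)
F(-178, 54 + 42) + 45294 = 2 + 45294 = 45296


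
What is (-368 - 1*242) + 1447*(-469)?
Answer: -679253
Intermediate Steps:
(-368 - 1*242) + 1447*(-469) = (-368 - 242) - 678643 = -610 - 678643 = -679253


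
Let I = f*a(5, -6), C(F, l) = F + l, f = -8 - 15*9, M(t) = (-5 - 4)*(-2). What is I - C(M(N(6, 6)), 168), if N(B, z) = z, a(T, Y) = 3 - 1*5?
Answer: 100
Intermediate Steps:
a(T, Y) = -2 (a(T, Y) = 3 - 5 = -2)
M(t) = 18 (M(t) = -9*(-2) = 18)
f = -143 (f = -8 - 135 = -143)
I = 286 (I = -143*(-2) = 286)
I - C(M(N(6, 6)), 168) = 286 - (18 + 168) = 286 - 1*186 = 286 - 186 = 100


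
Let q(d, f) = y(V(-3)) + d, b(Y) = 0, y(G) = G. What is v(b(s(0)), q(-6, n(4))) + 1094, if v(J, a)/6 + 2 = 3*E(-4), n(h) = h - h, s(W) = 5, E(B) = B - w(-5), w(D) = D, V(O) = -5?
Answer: 1100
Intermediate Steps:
E(B) = 5 + B (E(B) = B - 1*(-5) = B + 5 = 5 + B)
n(h) = 0
q(d, f) = -5 + d
v(J, a) = 6 (v(J, a) = -12 + 6*(3*(5 - 4)) = -12 + 6*(3*1) = -12 + 6*3 = -12 + 18 = 6)
v(b(s(0)), q(-6, n(4))) + 1094 = 6 + 1094 = 1100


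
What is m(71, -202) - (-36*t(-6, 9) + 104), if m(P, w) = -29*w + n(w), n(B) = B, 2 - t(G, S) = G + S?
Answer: 5516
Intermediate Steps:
t(G, S) = 2 - G - S (t(G, S) = 2 - (G + S) = 2 + (-G - S) = 2 - G - S)
m(P, w) = -28*w (m(P, w) = -29*w + w = -28*w)
m(71, -202) - (-36*t(-6, 9) + 104) = -28*(-202) - (-36*(2 - 1*(-6) - 1*9) + 104) = 5656 - (-36*(2 + 6 - 9) + 104) = 5656 - (-36*(-1) + 104) = 5656 - (36 + 104) = 5656 - 1*140 = 5656 - 140 = 5516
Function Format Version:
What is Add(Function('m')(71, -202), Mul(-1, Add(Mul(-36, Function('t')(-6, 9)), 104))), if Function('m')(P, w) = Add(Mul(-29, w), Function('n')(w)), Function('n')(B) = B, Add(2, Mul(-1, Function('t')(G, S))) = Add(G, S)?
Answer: 5516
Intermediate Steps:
Function('t')(G, S) = Add(2, Mul(-1, G), Mul(-1, S)) (Function('t')(G, S) = Add(2, Mul(-1, Add(G, S))) = Add(2, Add(Mul(-1, G), Mul(-1, S))) = Add(2, Mul(-1, G), Mul(-1, S)))
Function('m')(P, w) = Mul(-28, w) (Function('m')(P, w) = Add(Mul(-29, w), w) = Mul(-28, w))
Add(Function('m')(71, -202), Mul(-1, Add(Mul(-36, Function('t')(-6, 9)), 104))) = Add(Mul(-28, -202), Mul(-1, Add(Mul(-36, Add(2, Mul(-1, -6), Mul(-1, 9))), 104))) = Add(5656, Mul(-1, Add(Mul(-36, Add(2, 6, -9)), 104))) = Add(5656, Mul(-1, Add(Mul(-36, -1), 104))) = Add(5656, Mul(-1, Add(36, 104))) = Add(5656, Mul(-1, 140)) = Add(5656, -140) = 5516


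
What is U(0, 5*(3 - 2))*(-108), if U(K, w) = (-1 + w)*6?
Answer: -2592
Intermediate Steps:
U(K, w) = -6 + 6*w
U(0, 5*(3 - 2))*(-108) = (-6 + 6*(5*(3 - 2)))*(-108) = (-6 + 6*(5*1))*(-108) = (-6 + 6*5)*(-108) = (-6 + 30)*(-108) = 24*(-108) = -2592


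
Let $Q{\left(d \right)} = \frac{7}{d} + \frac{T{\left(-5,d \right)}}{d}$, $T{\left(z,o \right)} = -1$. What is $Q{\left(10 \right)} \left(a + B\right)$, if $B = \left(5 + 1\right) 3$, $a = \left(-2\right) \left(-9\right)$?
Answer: $\frac{108}{5} \approx 21.6$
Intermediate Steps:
$a = 18$
$B = 18$ ($B = 6 \cdot 3 = 18$)
$Q{\left(d \right)} = \frac{6}{d}$ ($Q{\left(d \right)} = \frac{7}{d} - \frac{1}{d} = \frac{6}{d}$)
$Q{\left(10 \right)} \left(a + B\right) = \frac{6}{10} \left(18 + 18\right) = 6 \cdot \frac{1}{10} \cdot 36 = \frac{3}{5} \cdot 36 = \frac{108}{5}$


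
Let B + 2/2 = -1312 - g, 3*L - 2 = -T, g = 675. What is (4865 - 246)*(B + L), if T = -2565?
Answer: -15690743/3 ≈ -5.2302e+6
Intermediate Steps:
L = 2567/3 (L = ⅔ + (-1*(-2565))/3 = ⅔ + (⅓)*2565 = ⅔ + 855 = 2567/3 ≈ 855.67)
B = -1988 (B = -1 + (-1312 - 1*675) = -1 + (-1312 - 675) = -1 - 1987 = -1988)
(4865 - 246)*(B + L) = (4865 - 246)*(-1988 + 2567/3) = 4619*(-3397/3) = -15690743/3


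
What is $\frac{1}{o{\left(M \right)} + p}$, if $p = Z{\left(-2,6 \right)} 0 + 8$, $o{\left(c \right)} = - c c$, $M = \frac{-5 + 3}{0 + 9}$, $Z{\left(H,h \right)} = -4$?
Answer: $\frac{81}{644} \approx 0.12578$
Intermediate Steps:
$M = - \frac{2}{9} \approx -0.22222$
$o{\left(c \right)} = - c^{2}$
$p = 8$ ($p = \left(-4\right) 0 + 8 = 0 + 8 = 8$)
$\frac{1}{o{\left(M \right)} + p} = \frac{1}{- \left(- \frac{2}{9}\right)^{2} + 8} = \frac{1}{\left(-1\right) \frac{4}{81} + 8} = \frac{1}{- \frac{4}{81} + 8} = \frac{1}{\frac{644}{81}} = \frac{81}{644}$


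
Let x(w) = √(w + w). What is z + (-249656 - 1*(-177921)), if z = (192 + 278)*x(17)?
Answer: -71735 + 470*√34 ≈ -68995.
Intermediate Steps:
x(w) = √2*√w (x(w) = √(2*w) = √2*√w)
z = 470*√34 (z = (192 + 278)*(√2*√17) = 470*√34 ≈ 2740.5)
z + (-249656 - 1*(-177921)) = 470*√34 + (-249656 - 1*(-177921)) = 470*√34 + (-249656 + 177921) = 470*√34 - 71735 = -71735 + 470*√34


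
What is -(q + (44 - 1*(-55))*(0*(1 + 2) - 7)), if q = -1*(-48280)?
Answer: -47587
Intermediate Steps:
q = 48280
-(q + (44 - 1*(-55))*(0*(1 + 2) - 7)) = -(48280 + (44 - 1*(-55))*(0*(1 + 2) - 7)) = -(48280 + (44 + 55)*(0*3 - 7)) = -(48280 + 99*(0 - 7)) = -(48280 + 99*(-7)) = -(48280 - 693) = -1*47587 = -47587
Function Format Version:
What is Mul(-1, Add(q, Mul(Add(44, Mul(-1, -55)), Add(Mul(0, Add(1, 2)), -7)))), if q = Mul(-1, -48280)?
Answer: -47587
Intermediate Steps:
q = 48280
Mul(-1, Add(q, Mul(Add(44, Mul(-1, -55)), Add(Mul(0, Add(1, 2)), -7)))) = Mul(-1, Add(48280, Mul(Add(44, Mul(-1, -55)), Add(Mul(0, Add(1, 2)), -7)))) = Mul(-1, Add(48280, Mul(Add(44, 55), Add(Mul(0, 3), -7)))) = Mul(-1, Add(48280, Mul(99, Add(0, -7)))) = Mul(-1, Add(48280, Mul(99, -7))) = Mul(-1, Add(48280, -693)) = Mul(-1, 47587) = -47587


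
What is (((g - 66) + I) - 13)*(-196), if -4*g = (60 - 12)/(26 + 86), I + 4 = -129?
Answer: 41573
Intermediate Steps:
I = -133 (I = -4 - 129 = -133)
g = -3/28 (g = -(60 - 12)/(4*(26 + 86)) = -12/112 = -1/4*3/7 = -3/28 ≈ -0.10714)
(((g - 66) + I) - 13)*(-196) = (((-3/28 - 66) - 133) - 13)*(-196) = ((-1851/28 - 133) - 13)*(-196) = (-5575/28 - 13)*(-196) = -5939/28*(-196) = 41573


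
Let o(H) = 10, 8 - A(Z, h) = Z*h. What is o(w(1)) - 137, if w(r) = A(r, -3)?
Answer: -127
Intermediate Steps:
A(Z, h) = 8 - Z*h
w(r) = 8 + 3*r (w(r) = 8 - 1*r*(-3) = 8 + 3*r)
o(w(1)) - 137 = 10 - 137 = -127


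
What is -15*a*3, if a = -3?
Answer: 135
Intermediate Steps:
-15*a*3 = -15*(-3)*3 = 45*3 = 135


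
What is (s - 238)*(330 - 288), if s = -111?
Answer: -14658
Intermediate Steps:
(s - 238)*(330 - 288) = (-111 - 238)*(330 - 288) = -349*42 = -14658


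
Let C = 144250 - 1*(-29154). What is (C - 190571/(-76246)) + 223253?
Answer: 30243700193/76246 ≈ 3.9666e+5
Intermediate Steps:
C = 173404 (C = 144250 + 29154 = 173404)
(C - 190571/(-76246)) + 223253 = (173404 - 190571/(-76246)) + 223253 = (173404 - 190571*(-1/76246)) + 223253 = (173404 + 190571/76246) + 223253 = 13221551955/76246 + 223253 = 30243700193/76246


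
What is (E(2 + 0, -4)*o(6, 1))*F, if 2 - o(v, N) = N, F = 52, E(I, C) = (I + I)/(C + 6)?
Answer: 104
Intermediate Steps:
E(I, C) = 2*I/(6 + C) (E(I, C) = (2*I)/(6 + C) = 2*I/(6 + C))
o(v, N) = 2 - N
(E(2 + 0, -4)*o(6, 1))*F = ((2*(2 + 0)/(6 - 4))*(2 - 1*1))*52 = ((2*2/2)*(2 - 1))*52 = ((2*2*(½))*1)*52 = (2*1)*52 = 2*52 = 104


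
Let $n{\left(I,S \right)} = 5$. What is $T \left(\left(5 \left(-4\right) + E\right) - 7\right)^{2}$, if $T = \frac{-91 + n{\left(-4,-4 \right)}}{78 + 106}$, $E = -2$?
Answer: $- \frac{36163}{92} \approx -393.08$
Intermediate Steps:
$T = - \frac{43}{92}$ ($T = \frac{-91 + 5}{78 + 106} = - \frac{86}{184} = \left(-86\right) \frac{1}{184} = - \frac{43}{92} \approx -0.46739$)
$T \left(\left(5 \left(-4\right) + E\right) - 7\right)^{2} = - \frac{43 \left(\left(5 \left(-4\right) - 2\right) - 7\right)^{2}}{92} = - \frac{43 \left(\left(-20 - 2\right) - 7\right)^{2}}{92} = - \frac{43 \left(-22 - 7\right)^{2}}{92} = - \frac{43 \left(-29\right)^{2}}{92} = \left(- \frac{43}{92}\right) 841 = - \frac{36163}{92}$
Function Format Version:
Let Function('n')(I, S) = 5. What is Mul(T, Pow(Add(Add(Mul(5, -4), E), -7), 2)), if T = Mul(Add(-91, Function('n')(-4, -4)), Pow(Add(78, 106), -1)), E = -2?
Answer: Rational(-36163, 92) ≈ -393.08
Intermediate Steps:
T = Rational(-43, 92) (T = Mul(Add(-91, 5), Pow(Add(78, 106), -1)) = Mul(-86, Pow(184, -1)) = Mul(-86, Rational(1, 184)) = Rational(-43, 92) ≈ -0.46739)
Mul(T, Pow(Add(Add(Mul(5, -4), E), -7), 2)) = Mul(Rational(-43, 92), Pow(Add(Add(Mul(5, -4), -2), -7), 2)) = Mul(Rational(-43, 92), Pow(Add(Add(-20, -2), -7), 2)) = Mul(Rational(-43, 92), Pow(Add(-22, -7), 2)) = Mul(Rational(-43, 92), Pow(-29, 2)) = Mul(Rational(-43, 92), 841) = Rational(-36163, 92)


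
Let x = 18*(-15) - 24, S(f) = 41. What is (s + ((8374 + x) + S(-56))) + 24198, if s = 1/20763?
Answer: 671039398/20763 ≈ 32319.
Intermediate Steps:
x = -294 (x = -270 - 24 = -294)
s = 1/20763 ≈ 4.8163e-5
(s + ((8374 + x) + S(-56))) + 24198 = (1/20763 + ((8374 - 294) + 41)) + 24198 = (1/20763 + (8080 + 41)) + 24198 = (1/20763 + 8121) + 24198 = 168616324/20763 + 24198 = 671039398/20763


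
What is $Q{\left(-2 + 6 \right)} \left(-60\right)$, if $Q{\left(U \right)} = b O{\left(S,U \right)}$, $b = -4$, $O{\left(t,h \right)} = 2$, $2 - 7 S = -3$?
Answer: $480$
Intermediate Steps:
$S = \frac{5}{7}$ ($S = \frac{2}{7} - - \frac{3}{7} = \frac{2}{7} + \frac{3}{7} = \frac{5}{7} \approx 0.71429$)
$Q{\left(U \right)} = -8$ ($Q{\left(U \right)} = \left(-4\right) 2 = -8$)
$Q{\left(-2 + 6 \right)} \left(-60\right) = \left(-8\right) \left(-60\right) = 480$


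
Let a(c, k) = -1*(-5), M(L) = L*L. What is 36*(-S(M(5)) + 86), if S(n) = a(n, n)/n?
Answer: 15444/5 ≈ 3088.8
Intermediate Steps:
M(L) = L**2
a(c, k) = 5
S(n) = 5/n
36*(-S(M(5)) + 86) = 36*(-5/(5**2) + 86) = 36*(-5/25 + 86) = 36*(-1*1/5 + 86) = 36*(-1/5 + 86) = 36*(429/5) = 15444/5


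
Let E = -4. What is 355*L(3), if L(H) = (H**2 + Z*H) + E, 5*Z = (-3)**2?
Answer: 3692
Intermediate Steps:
Z = 9/5 (Z = (1/5)*(-3)**2 = (1/5)*9 = 9/5 ≈ 1.8000)
L(H) = -4 + H**2 + 9*H/5 (L(H) = (H**2 + 9*H/5) - 4 = -4 + H**2 + 9*H/5)
355*L(3) = 355*(-4 + 3**2 + (9/5)*3) = 355*(-4 + 9 + 27/5) = 355*(52/5) = 3692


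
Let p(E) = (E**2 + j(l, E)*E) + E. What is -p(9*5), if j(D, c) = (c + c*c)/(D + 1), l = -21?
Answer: 5175/2 ≈ 2587.5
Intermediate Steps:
j(D, c) = (c + c**2)/(1 + D)
p(E) = E + E**2 - E**2*(1 + E)/20 (p(E) = (E**2 + (E*(1 + E)/(1 - 21))*E) + E = (E**2 + (E*(1 + E)/(-20))*E) + E = (E**2 + (E*(-1/20)*(1 + E))*E) + E = (E**2 + (-E*(1 + E)/20)*E) + E = (E**2 - E**2*(1 + E)/20) + E = E + E**2 - E**2*(1 + E)/20)
-p(9*5) = -9*5*(20 - (9*5)**2 + 19*(9*5))/20 = -45*(20 - 1*45**2 + 19*45)/20 = -45*(20 - 1*2025 + 855)/20 = -45*(20 - 2025 + 855)/20 = -45*(-1150)/20 = -1*(-5175/2) = 5175/2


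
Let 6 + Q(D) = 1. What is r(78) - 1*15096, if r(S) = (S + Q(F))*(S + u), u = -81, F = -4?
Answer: -15315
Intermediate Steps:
Q(D) = -5 (Q(D) = -6 + 1 = -5)
r(S) = (-81 + S)*(-5 + S) (r(S) = (S - 5)*(S - 81) = (-5 + S)*(-81 + S) = (-81 + S)*(-5 + S))
r(78) - 1*15096 = (405 + 78**2 - 86*78) - 1*15096 = (405 + 6084 - 6708) - 15096 = -219 - 15096 = -15315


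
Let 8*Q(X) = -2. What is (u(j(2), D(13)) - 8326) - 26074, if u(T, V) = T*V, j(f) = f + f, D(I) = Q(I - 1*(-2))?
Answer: -34401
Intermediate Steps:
Q(X) = -¼ (Q(X) = (⅛)*(-2) = -¼)
D(I) = -¼
j(f) = 2*f
(u(j(2), D(13)) - 8326) - 26074 = ((2*2)*(-¼) - 8326) - 26074 = (4*(-¼) - 8326) - 26074 = (-1 - 8326) - 26074 = -8327 - 26074 = -34401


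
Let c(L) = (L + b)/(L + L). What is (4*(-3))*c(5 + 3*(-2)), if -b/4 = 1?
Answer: -30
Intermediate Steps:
b = -4 (b = -4*1 = -4)
c(L) = (-4 + L)/(2*L) (c(L) = (L - 4)/(L + L) = (-4 + L)/((2*L)) = (-4 + L)*(1/(2*L)) = (-4 + L)/(2*L))
(4*(-3))*c(5 + 3*(-2)) = (4*(-3))*((-4 + (5 + 3*(-2)))/(2*(5 + 3*(-2)))) = -6*(-4 + (5 - 6))/(5 - 6) = -6*(-4 - 1)/(-1) = -6*(-1)*(-5) = -12*5/2 = -30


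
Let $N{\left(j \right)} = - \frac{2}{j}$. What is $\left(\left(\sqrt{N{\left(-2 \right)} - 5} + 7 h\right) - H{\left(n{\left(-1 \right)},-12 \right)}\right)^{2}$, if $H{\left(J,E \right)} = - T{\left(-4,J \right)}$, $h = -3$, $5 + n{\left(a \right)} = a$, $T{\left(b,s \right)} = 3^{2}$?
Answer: $140 - 48 i \approx 140.0 - 48.0 i$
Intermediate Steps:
$T{\left(b,s \right)} = 9$
$n{\left(a \right)} = -5 + a$
$H{\left(J,E \right)} = -9$ ($H{\left(J,E \right)} = \left(-1\right) 9 = -9$)
$\left(\left(\sqrt{N{\left(-2 \right)} - 5} + 7 h\right) - H{\left(n{\left(-1 \right)},-12 \right)}\right)^{2} = \left(\left(\sqrt{- \frac{2}{-2} - 5} + 7 \left(-3\right)\right) - -9\right)^{2} = \left(\left(\sqrt{\left(-2\right) \left(- \frac{1}{2}\right) - 5} - 21\right) + 9\right)^{2} = \left(\left(\sqrt{1 - 5} - 21\right) + 9\right)^{2} = \left(\left(\sqrt{-4} - 21\right) + 9\right)^{2} = \left(\left(2 i - 21\right) + 9\right)^{2} = \left(\left(-21 + 2 i\right) + 9\right)^{2} = \left(-12 + 2 i\right)^{2}$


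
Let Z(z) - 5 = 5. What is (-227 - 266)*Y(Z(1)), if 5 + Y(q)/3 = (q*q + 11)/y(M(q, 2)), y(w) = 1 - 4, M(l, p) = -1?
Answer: 62118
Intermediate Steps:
Z(z) = 10 (Z(z) = 5 + 5 = 10)
y(w) = -3
Y(q) = -26 - q² (Y(q) = -15 + 3*((q*q + 11)/(-3)) = -15 + 3*((q² + 11)*(-⅓)) = -15 + 3*((11 + q²)*(-⅓)) = -15 + 3*(-11/3 - q²/3) = -15 + (-11 - q²) = -26 - q²)
(-227 - 266)*Y(Z(1)) = (-227 - 266)*(-26 - 1*10²) = -493*(-26 - 1*100) = -493*(-26 - 100) = -493*(-126) = 62118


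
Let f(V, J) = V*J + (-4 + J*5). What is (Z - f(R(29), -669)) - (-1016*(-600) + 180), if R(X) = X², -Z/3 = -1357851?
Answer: 4029751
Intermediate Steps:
Z = 4073553 (Z = -3*(-1357851) = 4073553)
f(V, J) = -4 + 5*J + J*V (f(V, J) = J*V + (-4 + 5*J) = -4 + 5*J + J*V)
(Z - f(R(29), -669)) - (-1016*(-600) + 180) = (4073553 - (-4 + 5*(-669) - 669*29²)) - (-1016*(-600) + 180) = (4073553 - (-4 - 3345 - 669*841)) - (609600 + 180) = (4073553 - (-4 - 3345 - 562629)) - 1*609780 = (4073553 - 1*(-565978)) - 609780 = (4073553 + 565978) - 609780 = 4639531 - 609780 = 4029751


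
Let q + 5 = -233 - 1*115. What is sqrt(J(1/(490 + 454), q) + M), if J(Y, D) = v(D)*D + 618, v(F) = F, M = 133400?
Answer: sqrt(258627) ≈ 508.55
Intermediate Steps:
q = -353 (q = -5 + (-233 - 1*115) = -5 + (-233 - 115) = -5 - 348 = -353)
J(Y, D) = 618 + D**2 (J(Y, D) = D*D + 618 = D**2 + 618 = 618 + D**2)
sqrt(J(1/(490 + 454), q) + M) = sqrt((618 + (-353)**2) + 133400) = sqrt((618 + 124609) + 133400) = sqrt(125227 + 133400) = sqrt(258627)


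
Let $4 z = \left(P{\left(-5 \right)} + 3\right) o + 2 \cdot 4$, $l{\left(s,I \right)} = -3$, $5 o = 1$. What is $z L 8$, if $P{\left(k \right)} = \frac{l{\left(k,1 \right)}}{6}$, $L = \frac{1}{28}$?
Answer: $\frac{17}{28} \approx 0.60714$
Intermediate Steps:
$o = \frac{1}{5}$ ($o = \frac{1}{5} \cdot 1 = \frac{1}{5} \approx 0.2$)
$L = \frac{1}{28} \approx 0.035714$
$P{\left(k \right)} = - \frac{1}{2}$ ($P{\left(k \right)} = - \frac{3}{6} = \left(-3\right) \frac{1}{6} = - \frac{1}{2}$)
$z = \frac{17}{8}$ ($z = \frac{\left(- \frac{1}{2} + 3\right) \frac{1}{5} + 2 \cdot 4}{4} = \frac{\frac{5}{2} \cdot \frac{1}{5} + 8}{4} = \frac{\frac{1}{2} + 8}{4} = \frac{1}{4} \cdot \frac{17}{2} = \frac{17}{8} \approx 2.125$)
$z L 8 = \frac{17}{8} \cdot \frac{1}{28} \cdot 8 = \frac{17}{224} \cdot 8 = \frac{17}{28}$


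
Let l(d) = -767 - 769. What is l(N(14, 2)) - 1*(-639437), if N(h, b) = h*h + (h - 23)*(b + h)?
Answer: 637901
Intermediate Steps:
N(h, b) = h² + (-23 + h)*(b + h)
l(d) = -1536
l(N(14, 2)) - 1*(-639437) = -1536 - 1*(-639437) = -1536 + 639437 = 637901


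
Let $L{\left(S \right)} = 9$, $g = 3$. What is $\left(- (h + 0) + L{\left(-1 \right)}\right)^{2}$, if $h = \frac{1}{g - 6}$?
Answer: $\frac{784}{9} \approx 87.111$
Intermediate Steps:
$h = - \frac{1}{3}$ ($h = \frac{1}{3 - 6} = \frac{1}{-3} = - \frac{1}{3} \approx -0.33333$)
$\left(- (h + 0) + L{\left(-1 \right)}\right)^{2} = \left(- (- \frac{1}{3} + 0) + 9\right)^{2} = \left(\left(-1\right) \left(- \frac{1}{3}\right) + 9\right)^{2} = \left(\frac{1}{3} + 9\right)^{2} = \left(\frac{28}{3}\right)^{2} = \frac{784}{9}$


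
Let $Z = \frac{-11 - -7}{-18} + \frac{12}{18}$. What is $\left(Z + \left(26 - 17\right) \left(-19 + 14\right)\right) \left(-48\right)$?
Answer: $\frac{6352}{3} \approx 2117.3$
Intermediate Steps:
$Z = \frac{8}{9}$ ($Z = \left(-11 + 7\right) \left(- \frac{1}{18}\right) + 12 \cdot \frac{1}{18} = \left(-4\right) \left(- \frac{1}{18}\right) + \frac{2}{3} = \frac{2}{9} + \frac{2}{3} = \frac{8}{9} \approx 0.88889$)
$\left(Z + \left(26 - 17\right) \left(-19 + 14\right)\right) \left(-48\right) = \left(\frac{8}{9} + \left(26 - 17\right) \left(-19 + 14\right)\right) \left(-48\right) = \left(\frac{8}{9} + 9 \left(-5\right)\right) \left(-48\right) = \left(\frac{8}{9} - 45\right) \left(-48\right) = \left(- \frac{397}{9}\right) \left(-48\right) = \frac{6352}{3}$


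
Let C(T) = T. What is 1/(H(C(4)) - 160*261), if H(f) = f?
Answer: -1/41756 ≈ -2.3949e-5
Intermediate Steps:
1/(H(C(4)) - 160*261) = 1/(4 - 160*261) = 1/(4 - 41760) = 1/(-41756) = -1/41756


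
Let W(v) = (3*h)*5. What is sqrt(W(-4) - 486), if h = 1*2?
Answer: 2*I*sqrt(114) ≈ 21.354*I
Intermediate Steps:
h = 2
W(v) = 30 (W(v) = (3*2)*5 = 6*5 = 30)
sqrt(W(-4) - 486) = sqrt(30 - 486) = sqrt(-456) = 2*I*sqrt(114)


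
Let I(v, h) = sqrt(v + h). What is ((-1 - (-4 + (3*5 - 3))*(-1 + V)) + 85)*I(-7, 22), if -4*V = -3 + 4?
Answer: 94*sqrt(15) ≈ 364.06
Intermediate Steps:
V = -1/4 (V = -(-3 + 4)/4 = -1/4*1 = -1/4 ≈ -0.25000)
I(v, h) = sqrt(h + v)
((-1 - (-4 + (3*5 - 3))*(-1 + V)) + 85)*I(-7, 22) = ((-1 - (-4 + (3*5 - 3))*(-1 - 1/4)) + 85)*sqrt(22 - 7) = ((-1 - (-4 + (15 - 3))*(-5)/4) + 85)*sqrt(15) = ((-1 - (-4 + 12)*(-5)/4) + 85)*sqrt(15) = ((-1 - 8*(-5)/4) + 85)*sqrt(15) = ((-1 - 1*(-10)) + 85)*sqrt(15) = ((-1 + 10) + 85)*sqrt(15) = (9 + 85)*sqrt(15) = 94*sqrt(15)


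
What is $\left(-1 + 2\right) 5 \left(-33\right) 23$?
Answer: $-3795$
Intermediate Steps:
$\left(-1 + 2\right) 5 \left(-33\right) 23 = 1 \cdot 5 \left(-33\right) 23 = 5 \left(-33\right) 23 = \left(-165\right) 23 = -3795$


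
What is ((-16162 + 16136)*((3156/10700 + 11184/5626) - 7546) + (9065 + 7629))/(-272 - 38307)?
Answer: -1601502720268/290298294725 ≈ -5.5167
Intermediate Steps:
((-16162 + 16136)*((3156/10700 + 11184/5626) - 7546) + (9065 + 7629))/(-272 - 38307) = (-26*((3156*(1/10700) + 11184*(1/5626)) - 7546) + 16694)/(-38579) = (-26*((789/2675 + 5592/2813) - 7546) + 16694)*(-1/38579) = (-26*(17178057/7524775 - 7546) + 16694)*(-1/38579) = (-26*(-56764774093/7524775) + 16694)*(-1/38579) = (1475884126418/7524775 + 16694)*(-1/38579) = (1601502720268/7524775)*(-1/38579) = -1601502720268/290298294725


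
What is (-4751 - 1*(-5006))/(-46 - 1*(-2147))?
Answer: 255/2101 ≈ 0.12137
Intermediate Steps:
(-4751 - 1*(-5006))/(-46 - 1*(-2147)) = (-4751 + 5006)/(-46 + 2147) = 255/2101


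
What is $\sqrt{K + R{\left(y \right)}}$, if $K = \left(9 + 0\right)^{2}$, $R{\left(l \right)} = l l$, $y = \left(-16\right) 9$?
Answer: $9 \sqrt{257} \approx 144.28$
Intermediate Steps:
$y = -144$
$R{\left(l \right)} = l^{2}$
$K = 81$ ($K = 9^{2} = 81$)
$\sqrt{K + R{\left(y \right)}} = \sqrt{81 + \left(-144\right)^{2}} = \sqrt{81 + 20736} = \sqrt{20817} = 9 \sqrt{257}$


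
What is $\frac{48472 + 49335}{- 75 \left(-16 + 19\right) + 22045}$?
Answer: $\frac{97807}{21820} \approx 4.4824$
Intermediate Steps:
$\frac{48472 + 49335}{- 75 \left(-16 + 19\right) + 22045} = \frac{97807}{\left(-75\right) 3 + 22045} = \frac{97807}{-225 + 22045} = \frac{97807}{21820}$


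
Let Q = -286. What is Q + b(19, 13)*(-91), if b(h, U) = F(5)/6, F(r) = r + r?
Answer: -1313/3 ≈ -437.67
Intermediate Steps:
F(r) = 2*r
b(h, U) = 5/3 (b(h, U) = (2*5)/6 = 10*(⅙) = 5/3)
Q + b(19, 13)*(-91) = -286 + (5/3)*(-91) = -286 - 455/3 = -1313/3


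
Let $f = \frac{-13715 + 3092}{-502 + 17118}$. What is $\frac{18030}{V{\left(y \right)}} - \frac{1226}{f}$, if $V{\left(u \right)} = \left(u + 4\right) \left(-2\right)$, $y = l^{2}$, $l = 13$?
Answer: $\frac{3428454023}{1837779} \approx 1865.5$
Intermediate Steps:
$y = 169$ ($y = 13^{2} = 169$)
$f = - \frac{10623}{16616} \approx -0.63932$
$V{\left(u \right)} = -8 - 2 u$ ($V{\left(u \right)} = \left(4 + u\right) \left(-2\right) = -8 - 2 u$)
$\frac{18030}{V{\left(y \right)}} - \frac{1226}{f} = \frac{18030}{-8 - 338} - \frac{1226}{- \frac{10623}{16616}} = \frac{18030}{-8 - 338} - - \frac{20371216}{10623} = \frac{18030}{-346} + \frac{20371216}{10623} = 18030 \left(- \frac{1}{346}\right) + \frac{20371216}{10623} = - \frac{9015}{173} + \frac{20371216}{10623} = \frac{3428454023}{1837779}$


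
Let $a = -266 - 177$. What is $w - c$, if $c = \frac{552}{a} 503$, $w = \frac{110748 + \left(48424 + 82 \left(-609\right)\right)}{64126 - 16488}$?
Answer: $\frac{6637683595}{10551817} \approx 629.06$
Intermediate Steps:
$a = -443$
$w = \frac{54617}{23819}$ ($w = \frac{110748 + \left(48424 - 49938\right)}{47638} = \left(110748 - 1514\right) \frac{1}{47638} = 109234 \cdot \frac{1}{47638} = \frac{54617}{23819} \approx 2.293$)
$c = - \frac{277656}{443}$ ($c = \frac{552}{-443} \cdot 503 = 552 \left(- \frac{1}{443}\right) 503 = \left(- \frac{552}{443}\right) 503 = - \frac{277656}{443} \approx -626.76$)
$w - c = \frac{54617}{23819} - - \frac{277656}{443} = \frac{54617}{23819} + \frac{277656}{443} = \frac{6637683595}{10551817}$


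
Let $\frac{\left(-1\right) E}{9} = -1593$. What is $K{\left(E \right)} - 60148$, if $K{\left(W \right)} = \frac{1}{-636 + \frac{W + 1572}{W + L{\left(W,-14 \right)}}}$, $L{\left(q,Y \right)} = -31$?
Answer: $- \frac{546306674942}{9082707} \approx -60148.0$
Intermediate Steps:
$E = 14337$ ($E = \left(-9\right) \left(-1593\right) = 14337$)
$K{\left(W \right)} = \frac{1}{-636 + \frac{1572 + W}{-31 + W}}$ ($K{\left(W \right)} = \frac{1}{-636 + \frac{W + 1572}{W - 31}} = \frac{1}{-636 + \frac{1572 + W}{-31 + W}}$)
$K{\left(E \right)} - 60148 = \frac{31 - 14337}{-21288 + 635 \cdot 14337} - 60148 = \frac{31 - 14337}{-21288 + 9103995} - 60148 = \frac{1}{9082707} \left(-14306\right) - 60148 = - \frac{14306}{9082707} - 60148 = - \frac{546306674942}{9082707}$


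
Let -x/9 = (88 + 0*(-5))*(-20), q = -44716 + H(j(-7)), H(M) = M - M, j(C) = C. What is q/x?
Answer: -11179/3960 ≈ -2.8230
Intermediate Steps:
H(M) = 0
q = -44716 (q = -44716 + 0 = -44716)
x = 15840 (x = -9*(88 + 0*(-5))*(-20) = -9*(88 + 0)*(-20) = -792*(-20) = -9*(-1760) = 15840)
q/x = -44716/15840 = -44716*1/15840 = -11179/3960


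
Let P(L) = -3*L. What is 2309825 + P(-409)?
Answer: 2311052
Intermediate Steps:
2309825 + P(-409) = 2309825 - 3*(-409) = 2309825 + 1227 = 2311052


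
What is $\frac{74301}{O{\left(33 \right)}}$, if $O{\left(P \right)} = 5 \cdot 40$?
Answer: $\frac{74301}{200} \approx 371.5$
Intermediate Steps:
$O{\left(P \right)} = 200$
$\frac{74301}{O{\left(33 \right)}} = \frac{74301}{200}$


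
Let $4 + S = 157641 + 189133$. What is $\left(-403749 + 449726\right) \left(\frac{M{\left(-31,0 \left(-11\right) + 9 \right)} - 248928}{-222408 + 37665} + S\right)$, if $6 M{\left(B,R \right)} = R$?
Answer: $\frac{654544705191369}{41054} \approx 1.5943 \cdot 10^{10}$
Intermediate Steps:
$M{\left(B,R \right)} = \frac{R}{6}$
$S = 346770$ ($S = -4 + \left(157641 + 189133\right) = -4 + 346774 = 346770$)
$\left(-403749 + 449726\right) \left(\frac{M{\left(-31,0 \left(-11\right) + 9 \right)} - 248928}{-222408 + 37665} + S\right) = \left(-403749 + 449726\right) \left(\frac{\frac{0 \left(-11\right) + 9}{6} - 248928}{-222408 + 37665} + 346770\right) = 45977 \left(\frac{\frac{0 + 9}{6} - 248928}{-184743} + 346770\right) = 45977 \left(\left(\frac{1}{6} \cdot 9 - 248928\right) \left(- \frac{1}{184743}\right) + 346770\right) = 45977 \left(\left(\frac{3}{2} - 248928\right) \left(- \frac{1}{184743}\right) + 346770\right) = 45977 \left(\left(- \frac{497853}{2}\right) \left(- \frac{1}{184743}\right) + 346770\right) = 45977 \left(\frac{55317}{41054} + 346770\right) = 45977 \cdot \frac{14236350897}{41054} = \frac{654544705191369}{41054}$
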